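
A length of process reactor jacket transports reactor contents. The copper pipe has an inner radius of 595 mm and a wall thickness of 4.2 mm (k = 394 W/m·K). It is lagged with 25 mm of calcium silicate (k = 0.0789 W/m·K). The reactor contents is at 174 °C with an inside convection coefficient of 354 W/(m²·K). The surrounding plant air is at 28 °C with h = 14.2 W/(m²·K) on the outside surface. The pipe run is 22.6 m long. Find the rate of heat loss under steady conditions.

Q ≈ 32600 W

Treating each annulus and film as a series resistance:
R_inner film = 1/(h_i·2πr₁L) = 1/(354×2π×0.595×22.6) = 3.343×10^-5 K/W
R_copper pipe wall = ln(599.2/595)/(2π×394×22.6) = 1.257×10^-7 K/W
R_calcium silicate = ln(624.2/599.2)/(2π×0.0789×22.6) = 0.003648 K/W
R_outer film = 1/(h_o·2πr_oL) = 1/(14.2×2π×0.6242×22.6) = 7.945×10^-4 K/W
R_total = 0.004476 K/W
Q = ΔT/R_total = 146/0.004476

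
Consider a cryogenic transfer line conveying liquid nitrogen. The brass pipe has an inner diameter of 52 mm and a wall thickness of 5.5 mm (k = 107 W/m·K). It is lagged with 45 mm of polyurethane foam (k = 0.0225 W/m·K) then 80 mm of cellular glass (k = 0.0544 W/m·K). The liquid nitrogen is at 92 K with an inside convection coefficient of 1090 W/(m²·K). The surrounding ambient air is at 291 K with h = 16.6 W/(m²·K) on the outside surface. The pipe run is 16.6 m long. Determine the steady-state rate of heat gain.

Cylindrical conduction, so R = ln(r₂/r₁)/(2πkL) per layer, in series:
R_inner film = 1/(h_i·2πr₁L) = 1/(1090×2π×0.026×16.6) = 3.383×10^-4 K/W
R_brass pipe wall = ln(31.5/26)/(2π×107×16.6) = 1.719×10^-5 K/W
R_polyurethane foam = ln(76.5/31.5)/(2π×0.0225×16.6) = 0.3781 K/W
R_cellular glass = ln(156.5/76.5)/(2π×0.0544×16.6) = 0.1261 K/W
R_outer film = 1/(h_o·2πr_oL) = 1/(16.6×2π×0.1565×16.6) = 0.003691 K/W
R_total = 0.5083 K/W
Q = ΔT/R_total = 199/0.5083

Q ≈ 392 W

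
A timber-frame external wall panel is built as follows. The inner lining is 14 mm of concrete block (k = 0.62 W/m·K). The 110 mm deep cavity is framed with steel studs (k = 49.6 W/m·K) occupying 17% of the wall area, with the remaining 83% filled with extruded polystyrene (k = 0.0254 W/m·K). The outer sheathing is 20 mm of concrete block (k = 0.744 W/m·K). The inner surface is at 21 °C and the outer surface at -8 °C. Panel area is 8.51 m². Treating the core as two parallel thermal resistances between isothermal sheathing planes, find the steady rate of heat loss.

Sheathing layers in series; stud and cavity paths in parallel between them.
R_inner = 0.014/(0.62×8.51) = 0.002653 K/W
R_stud  = 0.11/(49.6×0.17×8.51) = 0.001533 K/W
R_cav   = 0.11/(0.0254×0.83×8.51) = 0.6131 K/W
1/R_core = 1/R_stud + 1/R_cav → R_core = 0.001529 K/W
R_outer = 0.02/(0.744×8.51) = 0.003159 K/W
R_total = 0.007341 K/W
Q = ΔT/R_total = 29/0.007341

Q ≈ 3950 W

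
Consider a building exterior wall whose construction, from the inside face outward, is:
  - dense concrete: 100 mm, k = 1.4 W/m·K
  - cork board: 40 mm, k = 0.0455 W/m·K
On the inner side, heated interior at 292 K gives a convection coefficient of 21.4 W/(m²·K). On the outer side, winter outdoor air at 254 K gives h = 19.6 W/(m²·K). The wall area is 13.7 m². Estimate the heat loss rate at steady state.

Q ≈ 497 W

Treating each layer as a thermal resistance in series:
R_inner film = 1/(h_i·A) = 1/(21.4×13.7) = 0.003411 K/W
R_dense concrete = L/(kA) = 0.1/(1.4×13.7) = 0.005214 K/W
R_cork board = L/(kA) = 0.04/(0.0455×13.7) = 0.06417 K/W
R_outer film = 1/(h_o·A) = 1/(19.6×13.7) = 0.003724 K/W
R_total = 0.07652 K/W
Q = ΔT / R_total = 38 / 0.07652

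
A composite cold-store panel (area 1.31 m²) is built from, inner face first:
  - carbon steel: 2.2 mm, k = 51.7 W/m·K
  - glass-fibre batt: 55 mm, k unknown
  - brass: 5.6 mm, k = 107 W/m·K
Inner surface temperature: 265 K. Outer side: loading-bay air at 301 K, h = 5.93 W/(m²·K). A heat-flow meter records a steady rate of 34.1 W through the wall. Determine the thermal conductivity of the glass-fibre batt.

k ≈ 0.0453 W/(m·K)

Series thermal resistances:
R_carbon steel = L/(kA) = 0.0022/(51.7×1.31) = 3.248×10^-5 K/W
R_brass = L/(kA) = 0.0056/(107×1.31) = 3.995×10^-5 K/W
R_outer film = 1/(h_o·A) = 1/(5.93×1.31) = 0.1287 K/W
Sum of known resistances R_other = 0.1288 K/W
Total R = ΔT/Q = 36/34.1 = 1.056 K/W
R_glass-fibre batt = R_total − R_other = 0.9269 K/W
k = L/(R·A) = 0.055/(0.9269×1.31)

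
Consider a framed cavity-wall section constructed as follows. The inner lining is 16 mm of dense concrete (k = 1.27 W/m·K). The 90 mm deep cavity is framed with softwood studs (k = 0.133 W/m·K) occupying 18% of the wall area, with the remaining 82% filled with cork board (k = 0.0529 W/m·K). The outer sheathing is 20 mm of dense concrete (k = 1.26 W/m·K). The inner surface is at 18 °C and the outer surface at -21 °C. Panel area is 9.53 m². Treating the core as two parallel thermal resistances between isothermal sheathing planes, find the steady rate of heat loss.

Q ≈ 272 W

Sheathing layers in series; stud and cavity paths in parallel between them.
R_inner = 0.016/(1.27×9.53) = 0.001322 K/W
R_stud  = 0.09/(0.133×0.18×9.53) = 0.3945 K/W
R_cav   = 0.09/(0.0529×0.82×9.53) = 0.2177 K/W
1/R_core = 1/R_stud + 1/R_cav → R_core = 0.1403 K/W
R_outer = 0.02/(1.26×9.53) = 0.001666 K/W
R_total = 0.1433 K/W
Q = ΔT/R_total = 39/0.1433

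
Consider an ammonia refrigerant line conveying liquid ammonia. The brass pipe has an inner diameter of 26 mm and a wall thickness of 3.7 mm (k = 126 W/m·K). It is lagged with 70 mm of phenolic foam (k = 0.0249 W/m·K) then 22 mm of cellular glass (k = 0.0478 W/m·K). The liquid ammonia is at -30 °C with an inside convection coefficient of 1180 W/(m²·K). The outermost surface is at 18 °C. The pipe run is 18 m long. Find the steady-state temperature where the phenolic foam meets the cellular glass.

Radial resistances (cylindrical: R_cond = ln(r_o/r_i)/(2πkL), R_conv = 1/(h·2πrL)):
R_inner film = 1/(h_i·2πr₁L) = 1/(1180×2π×0.013×18) = 5.764×10^-4 K/W
R_brass pipe wall = ln(16.7/13)/(2π×126×18) = 1.758×10^-5 K/W
R_phenolic foam = ln(86.7/16.7)/(2π×0.0249×18) = 0.5849 K/W
R_cellular glass = ln(108.7/86.7)/(2π×0.0478×18) = 0.04183 K/W
R_total = 0.6273 K/W
Q = ΔT/R_total = 48/0.6273
Q = 76.5 W
T_interface = T_inner + Q·ΣR(inner→interface) = -30 + 76.5×0.5855

T ≈ 14.8 °C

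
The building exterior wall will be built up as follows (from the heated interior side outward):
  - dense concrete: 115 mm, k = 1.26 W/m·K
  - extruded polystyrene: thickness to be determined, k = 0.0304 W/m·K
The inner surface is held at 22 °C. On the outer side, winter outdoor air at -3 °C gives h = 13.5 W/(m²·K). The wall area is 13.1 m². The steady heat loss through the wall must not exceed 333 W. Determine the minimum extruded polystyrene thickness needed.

Thermal resistances in series:
R_dense concrete = L/(kA) = 0.115/(1.26×13.1) = 0.006967 K/W
R_outer film = 1/(h_o·A) = 1/(13.5×13.1) = 0.005655 K/W
Sum of the known resistances R_other = 0.01262 K/W
Required total resistance R_tot = ΔT/Q_allow = 25/333 = 0.07508 K/W
R_extruded polystyrene = R_tot − R_other = 0.06245 K/W
L = R·k·A = 0.06245×0.0304×13.1

L ≈ 24.9 mm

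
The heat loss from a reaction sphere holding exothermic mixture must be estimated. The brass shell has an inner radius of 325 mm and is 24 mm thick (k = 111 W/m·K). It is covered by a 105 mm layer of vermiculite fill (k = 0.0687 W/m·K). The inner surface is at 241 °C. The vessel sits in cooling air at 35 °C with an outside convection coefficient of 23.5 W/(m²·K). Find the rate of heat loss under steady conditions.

Radial (spherical) resistances in series:
R_brass shell = (1/0.325 − 1/0.349)/(4π×111) = 1.517×10^-4 K/W
R_vermiculite fill = (1/0.349 − 1/0.454)/(4π×0.0687) = 0.7676 K/W
R_outer film = 1/(h·4πr_o²) = 1/(23.5×4π×0.454²) = 0.01643 K/W
R_total = 0.7842 K/W
Q = ΔT/R_total = 206/0.7842

Q ≈ 263 W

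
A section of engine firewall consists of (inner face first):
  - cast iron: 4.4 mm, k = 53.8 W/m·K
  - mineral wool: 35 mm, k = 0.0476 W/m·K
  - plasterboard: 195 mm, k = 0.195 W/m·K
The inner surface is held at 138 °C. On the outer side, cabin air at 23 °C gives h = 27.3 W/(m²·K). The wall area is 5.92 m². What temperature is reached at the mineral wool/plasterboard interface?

T ≈ 90.3 °C

Thermal resistances in series:
R_cast iron = L/(kA) = 0.0044/(53.8×5.92) = 1.381×10^-5 K/W
R_mineral wool = L/(kA) = 0.035/(0.0476×5.92) = 0.1242 K/W
R_plasterboard = L/(kA) = 0.195/(0.195×5.92) = 0.1689 K/W
R_outer film = 1/(h_o·A) = 1/(27.3×5.92) = 0.006188 K/W
R_total = 0.2993 K/W;  Q = ΔT/R_total = 115/0.2993 = 384.2 W
T_interface = T_inner − Q·ΣR(inner→interface) = 138 − 384×0.1242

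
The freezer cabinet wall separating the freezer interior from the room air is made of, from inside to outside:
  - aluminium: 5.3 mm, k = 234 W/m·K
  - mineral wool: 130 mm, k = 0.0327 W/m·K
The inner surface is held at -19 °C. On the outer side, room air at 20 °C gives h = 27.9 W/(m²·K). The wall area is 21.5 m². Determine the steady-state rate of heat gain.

Treating each layer as a thermal resistance in series:
R_aluminium = L/(kA) = 0.0053/(234×21.5) = 1.053×10^-6 K/W
R_mineral wool = L/(kA) = 0.13/(0.0327×21.5) = 0.1849 K/W
R_outer film = 1/(h_o·A) = 1/(27.9×21.5) = 0.001667 K/W
R_total = 0.1866 K/W
Q = ΔT / R_total = 39 / 0.1866

Q ≈ 209 W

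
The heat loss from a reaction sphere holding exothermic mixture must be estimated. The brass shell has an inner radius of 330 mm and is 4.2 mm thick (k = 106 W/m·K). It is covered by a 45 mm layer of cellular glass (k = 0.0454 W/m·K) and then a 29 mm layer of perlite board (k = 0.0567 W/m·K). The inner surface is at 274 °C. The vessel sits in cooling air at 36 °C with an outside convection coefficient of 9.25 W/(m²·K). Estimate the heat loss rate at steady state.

For a spherical shell R = (1/r₁ − 1/r₂)/(4πk); film R = 1/(h·4πr²). In series:
R_brass shell = (1/0.33 − 1/0.3342)/(4π×106) = 2.859×10^-5 K/W
R_cellular glass = (1/0.3342 − 1/0.3792)/(4π×0.0454) = 0.6224 K/W
R_perlite board = (1/0.3792 − 1/0.4082)/(4π×0.0567) = 0.2629 K/W
R_outer film = 1/(h·4πr_o²) = 1/(9.25×4π×0.4082²) = 0.05163 K/W
R_total = 0.937 K/W
Q = ΔT/R_total = 238/0.937

Q ≈ 254 W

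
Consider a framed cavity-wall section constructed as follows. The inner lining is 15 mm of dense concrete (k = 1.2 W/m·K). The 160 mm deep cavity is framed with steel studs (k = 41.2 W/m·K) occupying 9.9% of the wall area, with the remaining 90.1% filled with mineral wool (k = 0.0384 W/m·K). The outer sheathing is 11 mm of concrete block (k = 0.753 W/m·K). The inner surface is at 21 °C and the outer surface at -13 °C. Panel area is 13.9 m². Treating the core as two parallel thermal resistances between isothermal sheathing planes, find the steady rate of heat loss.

Q ≈ 7160 W

Sheathing layers in series; stud and cavity paths in parallel between them.
R_inner = 0.015/(1.2×13.9) = 8.993×10^-4 K/W
R_stud  = 0.16/(41.2×0.099×13.9) = 0.002822 K/W
R_cav   = 0.16/(0.0384×0.901×13.9) = 0.3327 K/W
1/R_core = 1/R_stud + 1/R_cav → R_core = 0.002798 K/W
R_outer = 0.011/(0.753×13.9) = 0.001051 K/W
R_total = 0.004749 K/W
Q = ΔT/R_total = 34/0.004749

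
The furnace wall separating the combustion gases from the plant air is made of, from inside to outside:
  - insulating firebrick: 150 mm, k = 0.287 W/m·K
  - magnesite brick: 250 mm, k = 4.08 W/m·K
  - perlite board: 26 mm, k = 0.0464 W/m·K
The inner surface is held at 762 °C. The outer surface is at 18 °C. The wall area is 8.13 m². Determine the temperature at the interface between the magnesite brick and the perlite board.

T ≈ 382 °C

Series thermal resistances:
R_insulating firebrick = L/(kA) = 0.15/(0.287×8.13) = 0.06429 K/W
R_magnesite brick = L/(kA) = 0.25/(4.08×8.13) = 0.007537 K/W
R_perlite board = L/(kA) = 0.026/(0.0464×8.13) = 0.06892 K/W
R_total = 0.1407 K/W;  Q = ΔT/R_total = 744/0.1407 = 5286 W
T_interface = T_inner − Q·ΣR(inner→interface) = 762 − 5290×0.07182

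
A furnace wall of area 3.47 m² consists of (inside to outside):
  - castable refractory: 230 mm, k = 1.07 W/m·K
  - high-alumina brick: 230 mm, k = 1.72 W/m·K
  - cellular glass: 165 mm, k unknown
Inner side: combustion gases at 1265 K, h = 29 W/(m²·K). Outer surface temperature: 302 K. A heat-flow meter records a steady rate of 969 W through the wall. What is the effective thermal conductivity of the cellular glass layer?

Treating each layer as a thermal resistance in series:
R_inner film = 1/(h_i·A) = 1/(29×3.47) = 0.009937 K/W
R_castable refractory = L/(kA) = 0.23/(1.07×3.47) = 0.06195 K/W
R_high-alumina brick = L/(kA) = 0.23/(1.72×3.47) = 0.03854 K/W
Sum of known resistances R_other = 0.1104 K/W
Total R = ΔT/Q = 963/969 = 0.9938 K/W
R_cellular glass = R_total − R_other = 0.8834 K/W
k = L/(R·A) = 0.165/(0.8834×3.47)

k ≈ 0.0538 W/(m·K)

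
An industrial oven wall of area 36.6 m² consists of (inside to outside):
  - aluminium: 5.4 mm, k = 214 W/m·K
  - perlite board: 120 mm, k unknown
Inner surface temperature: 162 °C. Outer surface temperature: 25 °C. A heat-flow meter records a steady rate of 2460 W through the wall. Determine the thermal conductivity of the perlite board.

Treating each layer as a thermal resistance in series:
R_aluminium = L/(kA) = 0.0054/(214×36.6) = 6.894×10^-7 K/W
Sum of known resistances R_other = 6.894×10^-7 K/W
Total R = ΔT/Q = 137/2460 = 0.05569 K/W
R_perlite board = R_total − R_other = 0.05569 K/W
k = L/(R·A) = 0.12/(0.05569×36.6)

k ≈ 0.0589 W/(m·K)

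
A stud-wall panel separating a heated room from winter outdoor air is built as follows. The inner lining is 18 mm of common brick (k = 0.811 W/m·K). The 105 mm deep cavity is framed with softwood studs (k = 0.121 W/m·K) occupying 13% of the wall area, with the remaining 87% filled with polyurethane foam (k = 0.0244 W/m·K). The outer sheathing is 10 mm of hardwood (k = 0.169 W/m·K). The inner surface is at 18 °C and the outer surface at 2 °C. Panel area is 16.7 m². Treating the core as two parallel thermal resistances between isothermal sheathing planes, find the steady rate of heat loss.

Sheathing layers in series; stud and cavity paths in parallel between them.
R_inner = 0.018/(0.811×16.7) = 0.001329 K/W
R_stud  = 0.105/(0.121×0.13×16.7) = 0.3997 K/W
R_cav   = 0.105/(0.0244×0.87×16.7) = 0.2962 K/W
1/R_core = 1/R_stud + 1/R_cav → R_core = 0.1701 K/W
R_outer = 0.01/(0.169×16.7) = 0.003543 K/W
R_total = 0.175 K/W
Q = ΔT/R_total = 16/0.175

Q ≈ 91.4 W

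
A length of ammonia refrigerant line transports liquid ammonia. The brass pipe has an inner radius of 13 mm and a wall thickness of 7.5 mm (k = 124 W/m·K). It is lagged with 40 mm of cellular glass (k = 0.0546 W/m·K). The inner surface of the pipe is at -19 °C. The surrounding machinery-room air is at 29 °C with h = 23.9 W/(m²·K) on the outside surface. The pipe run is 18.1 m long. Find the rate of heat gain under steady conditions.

Radial resistances (cylindrical: R_cond = ln(r_o/r_i)/(2πkL), R_conv = 1/(h·2πrL)):
R_brass pipe wall = ln(20.5/13)/(2π×124×18.1) = 3.23×10^-5 K/W
R_cellular glass = ln(60.5/20.5)/(2π×0.0546×18.1) = 0.1743 K/W
R_outer film = 1/(h_o·2πr_oL) = 1/(23.9×2π×0.0605×18.1) = 0.006081 K/W
R_total = 0.1804 K/W
Q = ΔT/R_total = 48/0.1804

Q ≈ 266 W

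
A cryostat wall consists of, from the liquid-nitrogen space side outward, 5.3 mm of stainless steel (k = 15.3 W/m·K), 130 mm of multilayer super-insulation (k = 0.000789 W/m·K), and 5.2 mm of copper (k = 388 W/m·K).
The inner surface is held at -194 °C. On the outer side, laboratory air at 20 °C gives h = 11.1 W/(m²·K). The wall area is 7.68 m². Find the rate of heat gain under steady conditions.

Q ≈ 9.97 W

Model the wall as resistances in series:
R_stainless steel = L/(kA) = 0.0053/(15.3×7.68) = 4.51×10^-5 K/W
R_multilayer super-insulation = L/(kA) = 0.13/(0.000789×7.68) = 21.45 K/W
R_copper = L/(kA) = 0.0052/(388×7.68) = 1.745×10^-6 K/W
R_outer film = 1/(h_o·A) = 1/(11.1×7.68) = 0.01173 K/W
R_total = 21.47 K/W
Q = ΔT / R_total = 214 / 21.47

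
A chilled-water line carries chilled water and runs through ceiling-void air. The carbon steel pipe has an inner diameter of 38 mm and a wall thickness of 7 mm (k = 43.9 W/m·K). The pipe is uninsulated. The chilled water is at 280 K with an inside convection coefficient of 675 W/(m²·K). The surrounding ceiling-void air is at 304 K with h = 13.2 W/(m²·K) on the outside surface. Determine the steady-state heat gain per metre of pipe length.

q′ ≈ 50.3 W/m

Treating each annulus and film as a series resistance:
R_inner film = 1/(h_i·2πr₁L) = 1/(675×2π×0.019×1) = 0.01241 K/W
R_carbon steel pipe wall = ln(26/19)/(2π×43.9×1) = 0.001137 K/W
R_outer film = 1/(h_o·2πr_oL) = 1/(13.2×2π×0.026×1) = 0.4637 K/W
R_total = 0.4773 K/W
Q = ΔT/R_total = 24/0.4773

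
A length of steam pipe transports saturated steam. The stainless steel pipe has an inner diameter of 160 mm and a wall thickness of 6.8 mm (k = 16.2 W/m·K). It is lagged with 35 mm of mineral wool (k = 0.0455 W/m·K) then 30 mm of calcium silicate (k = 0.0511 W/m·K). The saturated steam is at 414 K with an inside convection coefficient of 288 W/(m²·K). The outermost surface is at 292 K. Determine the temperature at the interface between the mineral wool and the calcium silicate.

Radial resistances (cylindrical: R_cond = ln(r_o/r_i)/(2πkL), R_conv = 1/(h·2πrL)):
R_inner film = 1/(h_i·2πr₁L) = 1/(288×2π×0.08×1) = 0.006908 K/W
R_stainless steel pipe wall = ln(86.8/80)/(2π×16.2×1) = 8.015×10^-4 K/W
R_mineral wool = ln(121.8/86.8)/(2π×0.0455×1) = 1.185 K/W
R_calcium silicate = ln(151.8/121.8)/(2π×0.0511×1) = 0.6858 K/W
R_total = 1.878 K/W
Q = ΔT/R_total = 122/1.878
Q = 64.9 W/m
T_interface = T_inner − Q·ΣR(inner→interface) = 414 − 64.9×1.193

T ≈ 337 K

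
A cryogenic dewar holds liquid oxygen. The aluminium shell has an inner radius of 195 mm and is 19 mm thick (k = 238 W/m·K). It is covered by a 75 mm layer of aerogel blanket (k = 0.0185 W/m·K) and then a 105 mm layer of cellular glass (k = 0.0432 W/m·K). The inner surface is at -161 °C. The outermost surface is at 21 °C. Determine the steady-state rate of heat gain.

Q ≈ 26.3 W

For a spherical shell R = (1/r₁ − 1/r₂)/(4πk); film R = 1/(h·4πr²). In series:
R_aluminium shell = (1/0.195 − 1/0.214)/(4π×238) = 1.522×10^-4 K/W
R_aerogel blanket = (1/0.214 − 1/0.289)/(4π×0.0185) = 5.216 K/W
R_cellular glass = (1/0.289 − 1/0.394)/(4π×0.0432) = 1.699 K/W
R_total = 6.915 K/W
Q = ΔT/R_total = 182/6.915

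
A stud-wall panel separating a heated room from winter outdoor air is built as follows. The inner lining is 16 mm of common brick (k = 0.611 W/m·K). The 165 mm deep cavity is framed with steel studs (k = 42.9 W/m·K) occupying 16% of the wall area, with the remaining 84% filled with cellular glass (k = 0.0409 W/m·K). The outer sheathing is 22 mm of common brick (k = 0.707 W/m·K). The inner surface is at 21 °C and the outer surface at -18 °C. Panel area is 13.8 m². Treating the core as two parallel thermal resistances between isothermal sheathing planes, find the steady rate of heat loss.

Q ≈ 6630 W

Sheathing layers in series; stud and cavity paths in parallel between them.
R_inner = 0.016/(0.611×13.8) = 0.001898 K/W
R_stud  = 0.165/(42.9×0.16×13.8) = 0.001742 K/W
R_cav   = 0.165/(0.0409×0.84×13.8) = 0.348 K/W
1/R_core = 1/R_stud + 1/R_cav → R_core = 0.001733 K/W
R_outer = 0.022/(0.707×13.8) = 0.002255 K/W
R_total = 0.005886 K/W
Q = ΔT/R_total = 39/0.005886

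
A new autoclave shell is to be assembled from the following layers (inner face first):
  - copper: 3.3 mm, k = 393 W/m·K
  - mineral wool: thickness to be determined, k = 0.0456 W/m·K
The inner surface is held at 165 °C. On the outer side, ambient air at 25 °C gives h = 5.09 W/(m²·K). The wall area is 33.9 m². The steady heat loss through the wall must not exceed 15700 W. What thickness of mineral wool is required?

Using the resistance-network approach (series):
R_copper = L/(kA) = 0.0033/(393×33.9) = 2.477×10^-7 K/W
R_outer film = 1/(h_o·A) = 1/(5.09×33.9) = 0.005795 K/W
Sum of the known resistances R_other = 0.005796 K/W
Required total resistance R_tot = ΔT/Q_allow = 140/15700 = 0.008917 K/W
R_mineral wool = R_tot − R_other = 0.003122 K/W
L = R·k·A = 0.003122×0.0456×33.9

L ≈ 4.83 mm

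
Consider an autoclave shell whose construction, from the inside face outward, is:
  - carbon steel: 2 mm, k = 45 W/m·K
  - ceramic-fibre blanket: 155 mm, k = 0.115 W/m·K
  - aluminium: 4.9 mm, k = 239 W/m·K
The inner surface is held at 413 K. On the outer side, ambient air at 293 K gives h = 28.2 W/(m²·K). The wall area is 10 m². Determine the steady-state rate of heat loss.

Using the resistance-network approach (series):
R_carbon steel = L/(kA) = 0.002/(45×10) = 4.444×10^-6 K/W
R_ceramic-fibre blanket = L/(kA) = 0.155/(0.115×10) = 0.1348 K/W
R_aluminium = L/(kA) = 0.0049/(239×10) = 2.05×10^-6 K/W
R_outer film = 1/(h_o·A) = 1/(28.2×10) = 0.003546 K/W
R_total = 0.1383 K/W
Q = ΔT / R_total = 120 / 0.1383

Q ≈ 867 W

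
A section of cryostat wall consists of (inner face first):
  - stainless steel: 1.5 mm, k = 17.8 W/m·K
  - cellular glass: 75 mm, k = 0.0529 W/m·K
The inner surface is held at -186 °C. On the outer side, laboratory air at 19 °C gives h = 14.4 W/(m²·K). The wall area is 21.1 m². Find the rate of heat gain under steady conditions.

Series thermal resistances:
R_stainless steel = L/(kA) = 0.0015/(17.8×21.1) = 3.994×10^-6 K/W
R_cellular glass = L/(kA) = 0.075/(0.0529×21.1) = 0.06719 K/W
R_outer film = 1/(h_o·A) = 1/(14.4×21.1) = 0.003291 K/W
R_total = 0.07049 K/W
Q = ΔT / R_total = 205 / 0.07049

Q ≈ 2910 W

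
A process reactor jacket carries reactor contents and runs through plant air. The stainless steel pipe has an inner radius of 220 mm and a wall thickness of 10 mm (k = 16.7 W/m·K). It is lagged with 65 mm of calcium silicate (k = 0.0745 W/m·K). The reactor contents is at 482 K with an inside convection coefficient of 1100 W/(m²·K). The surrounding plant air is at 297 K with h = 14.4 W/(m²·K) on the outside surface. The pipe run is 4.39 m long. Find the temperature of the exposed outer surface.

T ≈ 309 K

Cylindrical conduction, so R = ln(r₂/r₁)/(2πkL) per layer, in series:
R_inner film = 1/(h_i·2πr₁L) = 1/(1100×2π×0.22×4.39) = 1.498×10^-4 K/W
R_stainless steel pipe wall = ln(230/220)/(2π×16.7×4.39) = 9.65×10^-5 K/W
R_calcium silicate = ln(295/230)/(2π×0.0745×4.39) = 0.1211 K/W
R_outer film = 1/(h_o·2πr_oL) = 1/(14.4×2π×0.295×4.39) = 0.008534 K/W
R_total = 0.1299 K/W
Q = ΔT/R_total = 185/0.1299
Q = 1420 W
T_interface = T_inner − Q·ΣR(inner→interface) = 482 − 1420×0.1214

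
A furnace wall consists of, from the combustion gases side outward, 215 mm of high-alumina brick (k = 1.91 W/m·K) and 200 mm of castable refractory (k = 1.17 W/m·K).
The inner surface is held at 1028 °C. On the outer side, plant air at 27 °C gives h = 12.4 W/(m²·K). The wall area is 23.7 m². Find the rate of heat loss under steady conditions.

Using the resistance-network approach (series):
R_high-alumina brick = L/(kA) = 0.215/(1.91×23.7) = 0.00475 K/W
R_castable refractory = L/(kA) = 0.2/(1.17×23.7) = 0.007213 K/W
R_outer film = 1/(h_o·A) = 1/(12.4×23.7) = 0.003403 K/W
R_total = 0.01537 K/W
Q = ΔT / R_total = 1001 / 0.01537

Q ≈ 65100 W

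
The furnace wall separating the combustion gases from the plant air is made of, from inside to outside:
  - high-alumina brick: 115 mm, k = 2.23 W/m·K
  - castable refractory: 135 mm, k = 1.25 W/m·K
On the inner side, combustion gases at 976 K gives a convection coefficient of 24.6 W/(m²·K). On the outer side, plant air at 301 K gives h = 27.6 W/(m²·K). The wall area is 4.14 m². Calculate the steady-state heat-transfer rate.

Q ≈ 11800 W

Using the resistance-network approach (series):
R_inner film = 1/(h_i·A) = 1/(24.6×4.14) = 0.009819 K/W
R_high-alumina brick = L/(kA) = 0.115/(2.23×4.14) = 0.01246 K/W
R_castable refractory = L/(kA) = 0.135/(1.25×4.14) = 0.02609 K/W
R_outer film = 1/(h_o·A) = 1/(27.6×4.14) = 0.008752 K/W
R_total = 0.05711 K/W
Q = ΔT / R_total = 675 / 0.05711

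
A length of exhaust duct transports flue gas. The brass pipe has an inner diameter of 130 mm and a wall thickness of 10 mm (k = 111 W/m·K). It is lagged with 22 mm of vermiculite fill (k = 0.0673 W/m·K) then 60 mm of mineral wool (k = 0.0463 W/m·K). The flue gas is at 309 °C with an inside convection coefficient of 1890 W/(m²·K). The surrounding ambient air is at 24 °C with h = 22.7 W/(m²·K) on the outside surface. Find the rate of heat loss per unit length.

q′ ≈ 123 W/m

Treating each annulus and film as a series resistance:
R_inner film = 1/(h_i·2πr₁L) = 1/(1890×2π×0.065×1) = 0.001296 K/W
R_brass pipe wall = ln(75/65)/(2π×111×1) = 2.052×10^-4 K/W
R_vermiculite fill = ln(97/75)/(2π×0.0673×1) = 0.6083 K/W
R_mineral wool = ln(157/97)/(2π×0.0463×1) = 1.655 K/W
R_outer film = 1/(h_o·2πr_oL) = 1/(22.7×2π×0.157×1) = 0.04466 K/W
R_total = 2.31 K/W
Q = ΔT/R_total = 285/2.31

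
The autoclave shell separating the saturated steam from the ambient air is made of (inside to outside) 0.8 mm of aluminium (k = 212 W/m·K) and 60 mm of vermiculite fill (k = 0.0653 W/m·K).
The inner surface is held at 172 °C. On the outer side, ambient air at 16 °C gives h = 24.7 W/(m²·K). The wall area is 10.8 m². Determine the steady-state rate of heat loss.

Treating each layer as a thermal resistance in series:
R_aluminium = L/(kA) = 0.0008/(212×10.8) = 3.494×10^-7 K/W
R_vermiculite fill = L/(kA) = 0.06/(0.0653×10.8) = 0.08508 K/W
R_outer film = 1/(h_o·A) = 1/(24.7×10.8) = 0.003749 K/W
R_total = 0.08883 K/W
Q = ΔT / R_total = 156 / 0.08883

Q ≈ 1760 W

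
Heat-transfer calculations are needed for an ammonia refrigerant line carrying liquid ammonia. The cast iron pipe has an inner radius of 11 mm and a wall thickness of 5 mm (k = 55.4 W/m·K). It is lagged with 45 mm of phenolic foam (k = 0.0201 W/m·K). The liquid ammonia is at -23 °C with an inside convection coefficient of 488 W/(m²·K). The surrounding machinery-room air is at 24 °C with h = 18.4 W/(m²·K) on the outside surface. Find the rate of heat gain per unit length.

q′ ≈ 4.36 W/m

Treating each annulus and film as a series resistance:
R_inner film = 1/(h_i·2πr₁L) = 1/(488×2π×0.011×1) = 0.02965 K/W
R_cast iron pipe wall = ln(16/11)/(2π×55.4×1) = 0.001076 K/W
R_phenolic foam = ln(61/16)/(2π×0.0201×1) = 10.6 K/W
R_outer film = 1/(h_o·2πr_oL) = 1/(18.4×2π×0.061×1) = 0.1418 K/W
R_total = 10.77 K/W
Q = ΔT/R_total = 47/10.77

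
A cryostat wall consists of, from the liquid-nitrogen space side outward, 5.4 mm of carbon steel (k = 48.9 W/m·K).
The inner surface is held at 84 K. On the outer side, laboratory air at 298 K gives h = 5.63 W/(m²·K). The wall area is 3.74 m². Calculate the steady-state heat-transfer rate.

Q ≈ 4500 W

Treating each layer as a thermal resistance in series:
R_carbon steel = L/(kA) = 0.0054/(48.9×3.74) = 2.953×10^-5 K/W
R_outer film = 1/(h_o·A) = 1/(5.63×3.74) = 0.04749 K/W
R_total = 0.04752 K/W
Q = ΔT / R_total = 214 / 0.04752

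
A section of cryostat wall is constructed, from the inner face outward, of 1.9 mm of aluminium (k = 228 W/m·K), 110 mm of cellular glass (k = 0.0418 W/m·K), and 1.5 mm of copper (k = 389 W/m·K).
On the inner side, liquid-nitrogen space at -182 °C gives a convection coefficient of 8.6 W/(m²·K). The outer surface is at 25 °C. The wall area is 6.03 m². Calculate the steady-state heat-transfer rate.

Q ≈ 454 W

Model the wall as resistances in series:
R_inner film = 1/(h_i·A) = 1/(8.6×6.03) = 0.01928 K/W
R_aluminium = L/(kA) = 0.0019/(228×6.03) = 1.382×10^-6 K/W
R_cellular glass = L/(kA) = 0.11/(0.0418×6.03) = 0.4364 K/W
R_copper = L/(kA) = 0.0015/(389×6.03) = 6.395×10^-7 K/W
R_total = 0.4557 K/W
Q = ΔT / R_total = 207 / 0.4557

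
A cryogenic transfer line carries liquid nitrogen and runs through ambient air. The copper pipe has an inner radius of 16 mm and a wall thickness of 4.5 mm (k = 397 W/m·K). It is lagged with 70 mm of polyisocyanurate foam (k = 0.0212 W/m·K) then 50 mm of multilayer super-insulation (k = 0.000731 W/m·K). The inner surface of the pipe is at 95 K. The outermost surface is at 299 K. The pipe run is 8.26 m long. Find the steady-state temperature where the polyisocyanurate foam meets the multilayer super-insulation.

T ≈ 116 K

Per-layer cylindrical resistances, series-summed:
R_copper pipe wall = ln(20.5/16)/(2π×397×8.26) = 1.203×10^-5 K/W
R_polyisocyanurate foam = ln(90.5/20.5)/(2π×0.0212×8.26) = 1.35 K/W
R_multilayer super-insulation = ln(140.5/90.5)/(2π×0.000731×8.26) = 11.59 K/W
R_total = 12.94 K/W
Q = ΔT/R_total = 204/12.94
Q = 15.8 W
T_interface = T_inner + Q·ΣR(inner→interface) = 95 + 15.8×1.35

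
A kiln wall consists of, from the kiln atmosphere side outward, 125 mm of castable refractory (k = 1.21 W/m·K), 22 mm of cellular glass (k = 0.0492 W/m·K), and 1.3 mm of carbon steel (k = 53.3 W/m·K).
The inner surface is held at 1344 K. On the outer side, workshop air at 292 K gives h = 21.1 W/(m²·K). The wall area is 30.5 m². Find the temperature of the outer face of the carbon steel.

T ≈ 375 K

Series thermal resistances:
R_castable refractory = L/(kA) = 0.125/(1.21×30.5) = 0.003387 K/W
R_cellular glass = L/(kA) = 0.022/(0.0492×30.5) = 0.01466 K/W
R_carbon steel = L/(kA) = 0.0013/(53.3×30.5) = 7.997×10^-7 K/W
R_outer film = 1/(h_o·A) = 1/(21.1×30.5) = 0.001554 K/W
R_total = 0.0196 K/W;  Q = ΔT/R_total = 1052/0.0196 = 53670 W
T_interface = T_inner − Q·ΣR(inner→interface) = 1344 − 53700×0.01805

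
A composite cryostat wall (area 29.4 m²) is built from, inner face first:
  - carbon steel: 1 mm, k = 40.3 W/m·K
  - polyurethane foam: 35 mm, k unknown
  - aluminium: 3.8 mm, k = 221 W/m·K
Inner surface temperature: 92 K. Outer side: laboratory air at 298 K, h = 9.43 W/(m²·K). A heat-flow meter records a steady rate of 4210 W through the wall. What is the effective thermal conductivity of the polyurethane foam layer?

k ≈ 0.0263 W/(m·K)

Model the wall as resistances in series:
R_carbon steel = L/(kA) = 0.001/(40.3×29.4) = 8.44×10^-7 K/W
R_aluminium = L/(kA) = 0.0038/(221×29.4) = 5.848×10^-7 K/W
R_outer film = 1/(h_o·A) = 1/(9.43×29.4) = 0.003607 K/W
Sum of known resistances R_other = 0.003608 K/W
Total R = ΔT/Q = 206/4210 = 0.04893 K/W
R_polyurethane foam = R_total − R_other = 0.04532 K/W
k = L/(R·A) = 0.035/(0.04532×29.4)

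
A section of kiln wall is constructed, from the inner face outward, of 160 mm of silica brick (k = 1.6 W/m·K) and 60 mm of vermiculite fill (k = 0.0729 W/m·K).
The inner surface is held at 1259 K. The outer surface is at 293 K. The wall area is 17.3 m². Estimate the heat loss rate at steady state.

Q ≈ 18100 W

Using the resistance-network approach (series):
R_silica brick = L/(kA) = 0.16/(1.6×17.3) = 0.00578 K/W
R_vermiculite fill = L/(kA) = 0.06/(0.0729×17.3) = 0.04757 K/W
R_total = 0.05336 K/W
Q = ΔT / R_total = 966 / 0.05336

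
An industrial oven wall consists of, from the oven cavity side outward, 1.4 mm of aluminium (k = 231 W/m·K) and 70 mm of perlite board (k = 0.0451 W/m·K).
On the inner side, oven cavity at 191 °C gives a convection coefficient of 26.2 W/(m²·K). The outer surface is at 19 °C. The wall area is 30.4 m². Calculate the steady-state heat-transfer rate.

Q ≈ 3290 W

Thermal resistances in series:
R_inner film = 1/(h_i·A) = 1/(26.2×30.4) = 0.001256 K/W
R_aluminium = L/(kA) = 0.0014/(231×30.4) = 1.994×10^-7 K/W
R_perlite board = L/(kA) = 0.07/(0.0451×30.4) = 0.05106 K/W
R_total = 0.05231 K/W
Q = ΔT / R_total = 172 / 0.05231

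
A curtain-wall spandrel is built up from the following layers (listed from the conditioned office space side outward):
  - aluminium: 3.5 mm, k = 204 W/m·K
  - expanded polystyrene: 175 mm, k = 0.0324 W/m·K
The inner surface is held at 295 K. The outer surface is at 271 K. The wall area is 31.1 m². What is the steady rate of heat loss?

Q ≈ 138 W

Thermal resistances in series:
R_aluminium = L/(kA) = 0.0035/(204×31.1) = 5.517×10^-7 K/W
R_expanded polystyrene = L/(kA) = 0.175/(0.0324×31.1) = 0.1737 K/W
R_total = 0.1737 K/W
Q = ΔT / R_total = 24 / 0.1737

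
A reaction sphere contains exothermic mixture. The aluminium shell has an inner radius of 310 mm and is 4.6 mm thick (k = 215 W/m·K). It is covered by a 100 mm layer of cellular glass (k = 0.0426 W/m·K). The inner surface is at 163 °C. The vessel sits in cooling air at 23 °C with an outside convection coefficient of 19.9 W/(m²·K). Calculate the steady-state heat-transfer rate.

Spherical conduction: R = (1/r_in − 1/r_out)/(4πk) per layer; series-sum.
R_aluminium shell = (1/0.31 − 1/0.3146)/(4π×215) = 1.746×10^-5 K/W
R_cellular glass = (1/0.3146 − 1/0.4146)/(4π×0.0426) = 1.432 K/W
R_outer film = 1/(h·4πr_o²) = 1/(19.9×4π×0.4146²) = 0.02326 K/W
R_total = 1.455 K/W
Q = ΔT/R_total = 140/1.455

Q ≈ 96.2 W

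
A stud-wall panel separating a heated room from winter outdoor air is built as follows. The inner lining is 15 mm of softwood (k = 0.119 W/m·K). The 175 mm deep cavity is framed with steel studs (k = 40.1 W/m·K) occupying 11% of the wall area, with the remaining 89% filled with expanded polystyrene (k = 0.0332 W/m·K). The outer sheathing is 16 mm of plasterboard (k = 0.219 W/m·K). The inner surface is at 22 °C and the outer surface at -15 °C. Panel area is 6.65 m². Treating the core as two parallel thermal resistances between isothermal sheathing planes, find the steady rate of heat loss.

Q ≈ 1030 W

Sheathing layers in series; stud and cavity paths in parallel between them.
R_inner = 0.015/(0.119×6.65) = 0.01895 K/W
R_stud  = 0.175/(40.1×0.11×6.65) = 0.005966 K/W
R_cav   = 0.175/(0.0332×0.89×6.65) = 0.8906 K/W
1/R_core = 1/R_stud + 1/R_cav → R_core = 0.005926 K/W
R_outer = 0.016/(0.219×6.65) = 0.01099 K/W
R_total = 0.03587 K/W
Q = ΔT/R_total = 37/0.03587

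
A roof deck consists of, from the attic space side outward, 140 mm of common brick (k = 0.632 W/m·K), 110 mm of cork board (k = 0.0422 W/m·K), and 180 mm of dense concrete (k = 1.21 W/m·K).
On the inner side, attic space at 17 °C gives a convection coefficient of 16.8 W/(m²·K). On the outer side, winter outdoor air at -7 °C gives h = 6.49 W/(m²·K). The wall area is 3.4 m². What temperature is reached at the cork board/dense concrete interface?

Treating each layer as a thermal resistance in series:
R_inner film = 1/(h_i·A) = 1/(16.8×3.4) = 0.01751 K/W
R_common brick = L/(kA) = 0.14/(0.632×3.4) = 0.06515 K/W
R_cork board = L/(kA) = 0.11/(0.0422×3.4) = 0.7667 K/W
R_dense concrete = L/(kA) = 0.18/(1.21×3.4) = 0.04375 K/W
R_outer film = 1/(h_o·A) = 1/(6.49×3.4) = 0.04532 K/W
R_total = 0.9384 K/W;  Q = ΔT/R_total = 24/0.9384 = 25.58 W
T_interface = T_inner − Q·ΣR(inner→interface) = 17 − 25.6×0.8493

T ≈ -4.72 °C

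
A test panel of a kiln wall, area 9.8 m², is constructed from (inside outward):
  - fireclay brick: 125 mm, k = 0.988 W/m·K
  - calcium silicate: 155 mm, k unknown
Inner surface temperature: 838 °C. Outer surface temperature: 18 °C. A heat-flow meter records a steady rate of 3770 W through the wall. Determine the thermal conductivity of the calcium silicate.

Model the wall as resistances in series:
R_fireclay brick = L/(kA) = 0.125/(0.988×9.8) = 0.01291 K/W
Sum of known resistances R_other = 0.01291 K/W
Total R = ΔT/Q = 820/3770 = 0.2175 K/W
R_calcium silicate = R_total − R_other = 0.2046 K/W
k = L/(R·A) = 0.155/(0.2046×9.8)

k ≈ 0.0773 W/(m·K)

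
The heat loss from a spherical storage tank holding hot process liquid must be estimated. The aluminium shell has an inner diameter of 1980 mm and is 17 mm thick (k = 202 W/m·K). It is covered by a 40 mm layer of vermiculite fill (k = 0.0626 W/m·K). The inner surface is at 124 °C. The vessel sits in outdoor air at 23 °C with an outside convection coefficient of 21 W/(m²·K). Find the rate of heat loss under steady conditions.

Q ≈ 1950 W

Each spherical layer contributes R = (1/r_i − 1/r_o)/(4πk):
R_aluminium shell = (1/0.99 − 1/1.007)/(4π×202) = 6.718×10^-6 K/W
R_vermiculite fill = (1/1.007 − 1/1.047)/(4π×0.0626) = 0.04823 K/W
R_outer film = 1/(h·4πr_o²) = 1/(21×4π×1.047²) = 0.003457 K/W
R_total = 0.05169 K/W
Q = ΔT/R_total = 101/0.05169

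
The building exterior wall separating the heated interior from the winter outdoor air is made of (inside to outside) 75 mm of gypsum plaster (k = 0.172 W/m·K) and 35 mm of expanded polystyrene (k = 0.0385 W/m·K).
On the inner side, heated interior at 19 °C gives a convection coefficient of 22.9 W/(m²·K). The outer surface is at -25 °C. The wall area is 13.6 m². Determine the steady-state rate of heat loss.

Q ≈ 431 W

Model the wall as resistances in series:
R_inner film = 1/(h_i·A) = 1/(22.9×13.6) = 0.003211 K/W
R_gypsum plaster = L/(kA) = 0.075/(0.172×13.6) = 0.03206 K/W
R_expanded polystyrene = L/(kA) = 0.035/(0.0385×13.6) = 0.06684 K/W
R_total = 0.1021 K/W
Q = ΔT / R_total = 44 / 0.1021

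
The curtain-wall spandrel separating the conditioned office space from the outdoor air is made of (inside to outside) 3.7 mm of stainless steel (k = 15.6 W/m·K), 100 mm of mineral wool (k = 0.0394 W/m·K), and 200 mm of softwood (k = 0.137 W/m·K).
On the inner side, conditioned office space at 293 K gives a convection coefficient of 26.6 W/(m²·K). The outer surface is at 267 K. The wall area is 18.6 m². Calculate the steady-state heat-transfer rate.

Q ≈ 120 W

Series thermal resistances:
R_inner film = 1/(h_i·A) = 1/(26.6×18.6) = 0.002021 K/W
R_stainless steel = L/(kA) = 0.0037/(15.6×18.6) = 1.275×10^-5 K/W
R_mineral wool = L/(kA) = 0.1/(0.0394×18.6) = 0.1365 K/W
R_softwood = L/(kA) = 0.2/(0.137×18.6) = 0.07849 K/W
R_total = 0.217 K/W
Q = ΔT / R_total = 26 / 0.217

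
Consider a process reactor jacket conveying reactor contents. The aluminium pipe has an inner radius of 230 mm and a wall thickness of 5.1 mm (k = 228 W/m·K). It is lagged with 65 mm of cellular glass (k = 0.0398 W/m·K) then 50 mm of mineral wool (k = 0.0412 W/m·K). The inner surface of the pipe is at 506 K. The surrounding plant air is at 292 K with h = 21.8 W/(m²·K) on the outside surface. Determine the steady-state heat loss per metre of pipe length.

q′ ≈ 134 W/m

Treating each annulus and film as a series resistance:
R_aluminium pipe wall = ln(235.1/230)/(2π×228×1) = 1.531×10^-5 K/W
R_cellular glass = ln(300.1/235.1)/(2π×0.0398×1) = 0.9761 K/W
R_mineral wool = ln(350.1/300.1)/(2π×0.0412×1) = 0.5953 K/W
R_outer film = 1/(h_o·2πr_oL) = 1/(21.8×2π×0.3501×1) = 0.02085 K/W
R_total = 1.592 K/W
Q = ΔT/R_total = 214/1.592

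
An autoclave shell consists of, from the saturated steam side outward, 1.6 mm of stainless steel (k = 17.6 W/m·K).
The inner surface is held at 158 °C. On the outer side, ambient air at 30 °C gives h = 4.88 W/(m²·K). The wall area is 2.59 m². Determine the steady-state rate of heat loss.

Q ≈ 1620 W

Using the resistance-network approach (series):
R_stainless steel = L/(kA) = 0.0016/(17.6×2.59) = 3.51×10^-5 K/W
R_outer film = 1/(h_o·A) = 1/(4.88×2.59) = 0.07912 K/W
R_total = 0.07915 K/W
Q = ΔT / R_total = 128 / 0.07915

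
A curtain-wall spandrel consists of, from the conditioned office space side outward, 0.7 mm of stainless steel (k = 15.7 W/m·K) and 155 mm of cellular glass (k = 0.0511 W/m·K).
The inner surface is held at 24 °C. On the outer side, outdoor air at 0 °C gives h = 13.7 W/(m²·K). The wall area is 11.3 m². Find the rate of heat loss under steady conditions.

Q ≈ 87.3 W

Model the wall as resistances in series:
R_stainless steel = L/(kA) = 0.0007/(15.7×11.3) = 3.946×10^-6 K/W
R_cellular glass = L/(kA) = 0.155/(0.0511×11.3) = 0.2684 K/W
R_outer film = 1/(h_o·A) = 1/(13.7×11.3) = 0.00646 K/W
R_total = 0.2749 K/W
Q = ΔT / R_total = 24 / 0.2749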